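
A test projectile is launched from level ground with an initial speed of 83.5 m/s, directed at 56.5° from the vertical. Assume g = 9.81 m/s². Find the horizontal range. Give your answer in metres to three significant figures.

Components: vₓ = 83.50 sin 56.5° = 69.63 m/s, v_y0 = 83.50 cos 56.5° = 46.09 m/s.
Flight time T = 2 v_y0 / g = 9.396 s.
Horizontal distance R = vₓ T = 69.63 × 9.396 = 654.2 m.

654 m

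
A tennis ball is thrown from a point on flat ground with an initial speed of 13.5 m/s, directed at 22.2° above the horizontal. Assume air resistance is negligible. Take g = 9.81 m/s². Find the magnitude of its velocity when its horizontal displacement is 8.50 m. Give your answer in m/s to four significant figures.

Components: vₓ = 13.50 cos 22.2° = 12.50 m/s, v_y0 = 13.50 sin 22.2° = 5.101 m/s.
Time to reach x = 8.50 m: t = x/vₓ = 8.50/12.50 = 0.6800 s.
Vertical velocity there: v_y = v_y0 − g t = 5.101 − 9.81 × 0.6800 = −1.570 m/s.
Speed: √(vₓ² + v_y²) = √(12.50² + 1.570²) = 12.60 m/s.

12.60 m/s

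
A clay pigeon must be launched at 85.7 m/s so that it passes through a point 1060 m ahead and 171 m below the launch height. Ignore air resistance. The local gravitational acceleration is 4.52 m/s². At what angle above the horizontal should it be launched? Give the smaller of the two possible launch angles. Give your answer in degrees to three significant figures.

9.92°

Trajectory: y = x tanθ − g x² (1 + tan²θ)/(2v₀²). With x = 1060, y = −171, v₀ = 85.7, g = 4.52:
345.7 tan²θ − 1060 tanθ + (174.7) = 0.
tanθ = [1060 ± √(1060² − 4 × 345.7 × (174.7))] / (2 × 345.7) = (1060 ± 939.1) / 691.5, giving tanθ = 0.1748 or 2.891.
θ = 9.917° or 70.92°; the smaller is 9.917°.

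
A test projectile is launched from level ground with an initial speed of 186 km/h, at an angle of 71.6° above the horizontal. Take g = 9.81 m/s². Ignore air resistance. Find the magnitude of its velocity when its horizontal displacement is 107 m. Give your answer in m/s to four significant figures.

22.39 m/s

Convert: 186 km/h = 186/3.6 = 51.67 m/s.
Resolve: vₓ = 51.67 cos 71.6° = 16.31 m/s and v_y0 = 51.67 sin 71.6° = 49.03 m/s.
x = vₓ t ⇒ t = 107/16.31 = 6.561 s.
Vertical velocity there: v_y = v_y0 − g t = 49.03 − 9.81 × 6.561 = −15.34 m/s.
Speed: √(vₓ² + v_y²) = √(16.31² + 15.34²) = 22.39 m/s.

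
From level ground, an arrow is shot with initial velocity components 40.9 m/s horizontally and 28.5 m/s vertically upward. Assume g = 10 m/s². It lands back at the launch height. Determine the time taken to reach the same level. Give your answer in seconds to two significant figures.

It returns to y = 0 when t = 2 v_y0 / g = 2(28.50)/10.0 = 5.700 s.

5.7 s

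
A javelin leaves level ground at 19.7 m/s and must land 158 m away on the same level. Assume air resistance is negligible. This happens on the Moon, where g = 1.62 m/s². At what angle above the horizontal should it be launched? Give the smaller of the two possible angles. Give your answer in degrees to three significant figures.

R = v₀² sin 2θ / g gives sin 2θ = gR/v₀² = 1.62·158/19.7² = 0.6595.
2θ = 41.26° or 180° − 41.26° = 138.7°, so θ = 20.63° or 69.37°.
The smaller angle is 20.63°.

20.6°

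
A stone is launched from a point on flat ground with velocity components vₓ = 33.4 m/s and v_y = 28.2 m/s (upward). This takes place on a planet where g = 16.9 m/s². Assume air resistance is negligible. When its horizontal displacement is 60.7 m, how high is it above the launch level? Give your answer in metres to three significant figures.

x = vₓ t ⇒ t = 60.7/33.40 = 1.817 s.
Height: y = v_y0 t − ½ g t² = 28.20 × 1.817 − 8.450 × 1.817² = 51.25 − 27.91 = 23.34 m.

23.3 m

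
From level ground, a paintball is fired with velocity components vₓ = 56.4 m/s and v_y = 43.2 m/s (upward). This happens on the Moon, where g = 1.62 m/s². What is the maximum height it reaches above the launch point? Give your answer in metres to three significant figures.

576 m

At the apex v_y = 0, so H = v_y0²/(2g) = 43.20²/3.240 = 576.0 m.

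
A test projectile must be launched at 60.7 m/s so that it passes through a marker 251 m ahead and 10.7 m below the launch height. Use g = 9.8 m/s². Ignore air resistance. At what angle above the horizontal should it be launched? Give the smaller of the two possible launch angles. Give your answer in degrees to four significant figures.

Trajectory: y = x tanθ − g x² (1 + tan²θ)/(2v₀²). With x = 251, y = −10.7, v₀ = 60.7, g = 9.80:
83.78 tan²θ − 251 tanθ + (73.08) = 0.
tanθ = [251 ± √(251² − 4 × 83.78 × (73.08))] / (2 × 83.78) = (251 ± 196.2) / 167.6, giving tanθ = 0.3268 or 2.669.
θ = 18.10° or 69.46°; the smaller is 18.10°.

18.10°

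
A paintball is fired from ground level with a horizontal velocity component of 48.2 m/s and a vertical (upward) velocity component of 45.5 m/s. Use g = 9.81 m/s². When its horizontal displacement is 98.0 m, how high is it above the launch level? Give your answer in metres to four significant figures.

x = vₓ t ⇒ t = 98.0/48.20 = 2.033 s.
Height: y = v_y0 t − ½ g t² = 45.50 × 2.033 − 4.905 × 2.033² = 92.51 − 20.28 = 72.23 m.

72.23 m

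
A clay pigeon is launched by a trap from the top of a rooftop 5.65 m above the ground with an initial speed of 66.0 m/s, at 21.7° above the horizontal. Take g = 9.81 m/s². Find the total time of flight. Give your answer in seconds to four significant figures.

5.197 s

Horizontal component vₓ = 66.00 cos 21.7° = 61.32 m/s; vertical v_y0 = 66.00 sin 21.7° = 24.40 m/s.
With up positive and y = 0 at the ground: y(t) = 5.65 + (24.40) t − 4.905 t². Setting y = 0 and taking the positive root: t = [24.40 + √(24.40² + 2·9.81·5.65)] / 9.81 = (24.40 + 26.58) / 9.81 = 5.197 s.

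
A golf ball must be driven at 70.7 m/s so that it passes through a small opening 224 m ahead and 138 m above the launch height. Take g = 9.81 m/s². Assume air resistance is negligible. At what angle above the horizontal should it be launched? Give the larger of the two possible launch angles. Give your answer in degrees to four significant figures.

73.82°

Trajectory: y = x tanθ − g x² (1 + tan²θ)/(2v₀²). With x = 224, y = 138, v₀ = 70.7, g = 9.81:
49.24 tan²θ − 224 tanθ + (187.2) = 0.
tanθ = [224 ± √(224² − 4 × 49.24 × (187.2))] / (2 × 49.24) = (224 ± 115.3) / 98.48, giving tanθ = 1.104 or 3.446.
θ = 47.82° or 73.82°; the larger is 73.82°.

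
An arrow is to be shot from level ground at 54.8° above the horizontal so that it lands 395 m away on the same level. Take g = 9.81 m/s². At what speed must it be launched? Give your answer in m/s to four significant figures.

64.13 m/s

Level-ground range: R = v₀² sin(2θ)/g, so v₀ = √(gR / sin 2θ).
v₀ = √(9.81 × 395 / sin 109.6°) = √(3875 / 0.9421) = √4113.3 = 64.13 m/s.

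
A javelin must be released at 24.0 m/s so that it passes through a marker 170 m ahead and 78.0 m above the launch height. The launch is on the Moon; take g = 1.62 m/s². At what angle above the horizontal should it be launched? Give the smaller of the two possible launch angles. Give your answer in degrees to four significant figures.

Trajectory: y = x tanθ − g x² (1 + tan²θ)/(2v₀²). With x = 170, y = 78.0, v₀ = 24.0, g = 1.62:
40.64 tan²θ − 170 tanθ + (118.6) = 0.
tanθ = [170 ± √(170² − 4 × 40.64 × (118.6))] / (2 × 40.64) = (170 ± 98.05) / 81.28, giving tanθ = 0.8852 or 3.298.
θ = 41.52° or 73.13°; the smaller is 41.52°.

41.52°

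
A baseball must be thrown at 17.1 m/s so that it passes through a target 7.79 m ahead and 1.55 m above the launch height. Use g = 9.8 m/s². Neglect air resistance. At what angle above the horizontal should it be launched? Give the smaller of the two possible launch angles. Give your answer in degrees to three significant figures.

19.0°

Trajectory: y = x tanθ − g x² (1 + tan²θ)/(2v₀²). With x = 7.79, y = 1.55, v₀ = 17.1, g = 9.80:
1.017 tan²θ − 7.79 tanθ + (2.567) = 0.
tanθ = [7.79 ± √(7.79² − 4 × 1.017 × (2.567))] / (2 × 1.017) = (7.79 ± 7.088) / 2.034, giving tanθ = 0.3451 or 7.315.
θ = 19.04° or 82.22°; the smaller is 19.04°.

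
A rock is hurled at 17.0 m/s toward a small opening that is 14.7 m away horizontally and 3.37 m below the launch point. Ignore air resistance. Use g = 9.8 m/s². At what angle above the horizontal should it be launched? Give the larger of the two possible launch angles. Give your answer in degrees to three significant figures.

75.9°

Trajectory: y = x tanθ − g x² (1 + tan²θ)/(2v₀²). With x = 14.7, y = −3.37, v₀ = 17.0, g = 9.80:
3.664 tan²θ − 14.7 tanθ + (0.2938) = 0.
tanθ = [14.7 ± √(14.7² − 4 × 3.664 × (0.2938))] / (2 × 3.664) = (14.7 ± 14.55) / 7.328, giving tanθ = 0.02009 or 3.992.
θ = 1.151° or 75.94°; the larger is 75.94°.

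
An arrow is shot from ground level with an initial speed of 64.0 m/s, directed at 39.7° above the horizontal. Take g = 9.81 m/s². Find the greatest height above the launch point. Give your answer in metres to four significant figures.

85.18 m

vₓ = 64.00 cos 39.7° = 49.24 m/s; v_y0 = 64.00 sin 39.7° = 40.88 m/s.
Maximum height: H = v_y0² / (2g) = 40.88² / (2 × 9.81) = 85.18 m.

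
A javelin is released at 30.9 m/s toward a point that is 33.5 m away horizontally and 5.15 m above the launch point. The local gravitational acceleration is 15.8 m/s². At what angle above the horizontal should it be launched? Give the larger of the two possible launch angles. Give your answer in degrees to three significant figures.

72.2°

Trajectory: y = x tanθ − g x² (1 + tan²θ)/(2v₀²). With x = 33.5, y = 5.15, v₀ = 30.9, g = 15.8:
9.285 tan²θ − 33.5 tanθ + (14.44) = 0.
tanθ = [33.5 ± √(33.5² − 4 × 9.285 × (14.44))] / (2 × 9.285) = (33.5 ± 24.21) / 18.57, giving tanθ = 0.5003 or 3.108.
θ = 26.58° or 72.16°; the larger is 72.16°.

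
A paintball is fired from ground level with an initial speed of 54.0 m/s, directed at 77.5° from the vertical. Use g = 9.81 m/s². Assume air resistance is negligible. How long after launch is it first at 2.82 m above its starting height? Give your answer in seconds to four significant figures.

Horizontal component vₓ = 54.00 sin 77.5° = 52.72 m/s; vertical v_y0 = 54.00 cos 77.5° = 11.69 m/s.
Set y = v_y0 t − ½ g t² = 2.82: 4.905 t² − 11.69 t + 2.82 = 0.
Quadratic formula: t = (11.69 ± √81.275) / 9.81 = (11.69 ± 9.015) / 9.81 → t = 0.2724 s or 2.110 s.
The first (ascending) time is 0.2724 s.

0.2724 s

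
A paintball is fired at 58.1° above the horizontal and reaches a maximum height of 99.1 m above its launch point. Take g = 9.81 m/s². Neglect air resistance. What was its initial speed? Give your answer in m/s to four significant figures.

51.94 m/s

At the peak v_y = 0, so v_y0 = √(2gH) = √(2 × 9.81 × 99.1) = 44.09 m/s.
v_y0 = v₀ sin θ ⇒ v₀ = 44.09 / sin 58.1° = 51.94 m/s.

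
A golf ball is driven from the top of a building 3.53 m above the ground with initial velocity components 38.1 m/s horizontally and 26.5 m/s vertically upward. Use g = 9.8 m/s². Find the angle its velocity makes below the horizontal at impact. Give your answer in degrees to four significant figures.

With up positive and y = 0 at the ground: y(t) = 3.53 + (26.50) t − 4.900 t². Setting y = 0 and taking the positive root: t = [26.50 + √(26.50² + 2·9.80·3.53)] / 9.80 = (26.50 + 27.77) / 9.80 = 5.538 s.
At impact: v_y = v_y0 − g t = −27.77 m/s; vₓ = 38.10 m/s.
Angle below horizontal: arctan(|v_y|/vₓ) = arctan(27.77/38.10) = 36.09°.

36.09°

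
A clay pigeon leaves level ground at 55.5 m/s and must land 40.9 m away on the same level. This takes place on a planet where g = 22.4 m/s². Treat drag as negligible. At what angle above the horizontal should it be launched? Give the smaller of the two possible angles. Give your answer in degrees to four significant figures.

8.652°

From R = (v₀²/g) sin 2θ: sin 2θ = 22.4 × 40.9 / 3080.2 = 0.2974.
2θ = 17.30° or 180° − 17.30° = 162.7°, so θ = 8.652° or 81.35°.
The smaller angle is 8.652°.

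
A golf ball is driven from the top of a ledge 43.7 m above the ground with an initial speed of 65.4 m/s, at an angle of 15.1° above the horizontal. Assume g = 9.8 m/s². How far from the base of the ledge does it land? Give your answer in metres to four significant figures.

328.0 m

Components: vₓ = 65.40 cos 15.1° = 63.14 m/s, v_y0 = 65.40 sin 15.1° = 17.04 m/s.
With up positive and y = 0 at the ground: y(t) = 43.7 + (17.04) t − 4.900 t². Setting y = 0 and taking the positive root: t = [17.04 + √(17.04² + 2·9.80·43.7)] / 9.80 = (17.04 + 33.86) / 9.80 = 5.194 s.
Horizontal distance: R = vₓ t = 63.14 × 5.194 = 328.0 m.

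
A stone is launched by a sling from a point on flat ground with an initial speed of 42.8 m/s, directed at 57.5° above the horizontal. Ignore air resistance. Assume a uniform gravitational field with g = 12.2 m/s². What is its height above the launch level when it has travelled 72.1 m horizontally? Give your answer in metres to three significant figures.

53.2 m

Horizontal component vₓ = 42.80 cos 57.5° = 23.00 m/s; vertical v_y0 = 42.80 sin 57.5° = 36.10 m/s.
At x = 72.1 m, t = x/vₓ = 72.1/23.00 = 3.135 s.
Height: y = v_y0 t − ½ g t² = 36.10 × 3.135 − 6.100 × 3.135² = 113.2 − 59.96 = 53.21 m.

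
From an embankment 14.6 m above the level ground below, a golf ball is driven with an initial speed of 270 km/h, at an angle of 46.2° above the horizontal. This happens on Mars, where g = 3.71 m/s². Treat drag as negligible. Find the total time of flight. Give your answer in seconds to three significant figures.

29.4 s

Convert: 270 km/h = 270/3.6 = 75.00 m/s.
Resolve: vₓ = 75.00 cos 46.2° = 51.91 m/s and v_y0 = 75.00 sin 46.2° = 54.13 m/s.
With up positive and y = 0 at the ground: y(t) = 14.6 + (54.13) t − 1.855 t². Setting y = 0 and taking the positive root: t = [54.13 + √(54.13² + 2·3.71·14.6)] / 3.71 = (54.13 + 55.12) / 3.71 = 29.45 s.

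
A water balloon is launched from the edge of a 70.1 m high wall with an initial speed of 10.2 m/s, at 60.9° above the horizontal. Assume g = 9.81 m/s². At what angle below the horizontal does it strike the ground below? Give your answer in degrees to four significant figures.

82.59°

Components: vₓ = 10.20 cos 60.9° = 4.961 m/s, v_y0 = 10.20 sin 60.9° = 8.912 m/s.
The projectile lands when y = 70.1 + (8.912) t − ½·9.81·t² = 0. Positive root: t = (8.912 + √(8.912² + 2·9.81·70.1)) / 9.81 = (8.912 + 38.14) / 9.81 = 4.797 s.
At impact: v_y = v_y0 − g t = −38.14 m/s; vₓ = 4.961 m/s.
Angle below horizontal: arctan(|v_y|/vₓ) = arctan(38.14/4.961) = 82.59°.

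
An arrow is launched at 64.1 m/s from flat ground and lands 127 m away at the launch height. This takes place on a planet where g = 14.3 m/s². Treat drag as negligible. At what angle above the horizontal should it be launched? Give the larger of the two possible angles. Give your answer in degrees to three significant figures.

76.9°

R = v₀² sin 2θ / g gives sin 2θ = gR/v₀² = 14.3·127/64.1² = 0.4420.
2θ = 26.23° or 180° − 26.23° = 153.8°, so θ = 13.12° or 76.88°.
The larger angle is 76.88°.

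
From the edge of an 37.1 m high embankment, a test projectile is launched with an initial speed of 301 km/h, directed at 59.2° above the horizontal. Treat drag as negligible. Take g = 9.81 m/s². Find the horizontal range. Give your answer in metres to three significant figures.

648 m

Convert: 301 km/h = 301/3.6 = 83.61 m/s.
vₓ = 83.61 cos 59.2° = 42.81 m/s; v_y0 = 83.61 sin 59.2° = 71.82 m/s.
The projectile lands when y = 37.1 + (71.82) t − ½·9.81·t² = 0. Positive root: t = (71.82 + √(71.82² + 2·9.81·37.1)) / 9.81 = (71.82 + 76.72) / 9.81 = 15.14 s.
Horizontal distance: R = vₓ t = 42.81 × 15.14 = 648.2 m.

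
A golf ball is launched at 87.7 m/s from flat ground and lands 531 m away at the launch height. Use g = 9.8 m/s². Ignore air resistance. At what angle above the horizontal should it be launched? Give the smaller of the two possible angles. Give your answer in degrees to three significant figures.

21.3°

From R = (v₀²/g) sin 2θ: sin 2θ = 9.80 × 531 / 7691.3 = 0.6766.
2θ = 42.58° or 180° − 42.58° = 137.4°, so θ = 21.29° or 68.71°.
The smaller angle is 21.29°.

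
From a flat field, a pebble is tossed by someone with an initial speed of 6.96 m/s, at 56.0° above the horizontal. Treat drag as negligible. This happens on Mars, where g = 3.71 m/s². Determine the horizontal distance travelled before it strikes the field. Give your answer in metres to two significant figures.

Horizontal component vₓ = 6.960 cos 56.0° = 3.892 m/s; vertical v_y0 = 6.960 sin 56.0° = 5.770 m/s.
Time aloft: T = 2 v_y0 / g = 2 × 5.770 / 3.71 = 3.111 s.
Horizontal distance R = vₓ T = 3.892 × 3.111 = 12.11 m.

12 m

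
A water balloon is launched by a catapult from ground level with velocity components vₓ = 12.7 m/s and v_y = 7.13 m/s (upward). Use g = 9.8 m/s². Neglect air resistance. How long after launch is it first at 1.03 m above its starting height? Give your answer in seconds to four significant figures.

Require v_y0 t − ½ g t² = 1.03, i.e. 4.900 t² − 7.130 t + 1.03 = 0.
Quadratic formula: t = (7.130 ± √30.649) / 9.80 = (7.130 ± 5.536) / 9.80 → t = 0.1626 s or 1.292 s.
The first (ascending) time is 0.1626 s.

0.1626 s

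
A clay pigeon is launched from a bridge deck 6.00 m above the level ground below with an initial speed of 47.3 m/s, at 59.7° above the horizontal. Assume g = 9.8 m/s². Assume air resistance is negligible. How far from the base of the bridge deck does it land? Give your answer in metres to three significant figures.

202 m

Horizontal component vₓ = 47.30 cos 59.7° = 23.86 m/s; vertical v_y0 = 47.30 sin 59.7° = 40.84 m/s.
The projectile lands when y = 6.00 + (40.84) t − ½·9.80·t² = 0. Positive root: t = (40.84 + √(40.84² + 2·9.80·6.00)) / 9.80 = (40.84 + 42.25) / 9.80 = 8.479 s.
Horizontal distance: R = vₓ t = 23.86 × 8.479 = 202.3 m.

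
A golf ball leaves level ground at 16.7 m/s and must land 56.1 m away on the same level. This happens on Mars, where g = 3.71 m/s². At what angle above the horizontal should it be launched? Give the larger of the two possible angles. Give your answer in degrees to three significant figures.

65.9°

Level-ground range R = v₀² sin(2θ)/g ⇒ sin(2θ) = gR/v₀² = 3.71 × 56.1 / 16.7² = 0.7463.
2θ = 48.27° or 180° − 48.27° = 131.7°, so θ = 24.13° or 65.87°.
The larger angle is 65.87°.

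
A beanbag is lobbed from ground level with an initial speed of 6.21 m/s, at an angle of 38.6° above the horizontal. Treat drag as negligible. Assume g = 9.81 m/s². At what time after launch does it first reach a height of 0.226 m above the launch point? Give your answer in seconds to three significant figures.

Components: vₓ = 6.210 cos 38.6° = 4.853 m/s, v_y0 = 6.210 sin 38.6° = 3.874 m/s.
Require v_y0 t − ½ g t² = 0.226, i.e. 4.905 t² − 3.874 t + 0.226 = 0.
t = [3.874 ± √(3.874² − 2·9.81·0.226)] / 9.81 = (3.874 ± 3.252) / 9.81, so t = 0.06343 s or t = 0.7264 s.
The first (ascending) time is 0.06343 s.

0.0634 s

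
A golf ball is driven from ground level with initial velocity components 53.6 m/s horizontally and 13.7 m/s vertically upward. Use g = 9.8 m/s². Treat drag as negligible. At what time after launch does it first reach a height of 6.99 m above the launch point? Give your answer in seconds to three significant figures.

Set y = v_y0 t − ½ g t² = 6.99: 4.900 t² − 13.70 t + 6.99 = 0.
Quadratic formula: t = (13.70 ± √50.686) / 9.80 = (13.70 ± 7.119) / 9.80 → t = 0.6715 s or 2.124 s.
The first (ascending) time is 0.6715 s.

0.671 s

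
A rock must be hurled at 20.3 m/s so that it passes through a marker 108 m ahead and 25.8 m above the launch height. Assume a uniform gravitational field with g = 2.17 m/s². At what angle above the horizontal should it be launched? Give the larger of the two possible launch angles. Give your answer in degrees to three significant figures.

Trajectory: y = x tanθ − g x² (1 + tan²θ)/(2v₀²). With x = 108, y = 25.8, v₀ = 20.3, g = 2.17:
30.71 tan²θ − 108 tanθ + (56.51) = 0.
tanθ = [108 ± √(108² − 4 × 30.71 × (56.51))] / (2 × 30.71) = (108 ± 68.72) / 61.42, giving tanθ = 0.6396 or 2.877.
θ = 32.60° or 70.83°; the larger is 70.83°.

70.8°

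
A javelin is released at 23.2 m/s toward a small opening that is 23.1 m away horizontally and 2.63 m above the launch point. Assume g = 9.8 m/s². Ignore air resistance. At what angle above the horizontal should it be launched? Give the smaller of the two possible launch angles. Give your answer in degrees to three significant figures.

19.3°

Trajectory: y = x tanθ − g x² (1 + tan²θ)/(2v₀²). With x = 23.1, y = 2.63, v₀ = 23.2, g = 9.80:
4.858 tan²θ − 23.1 tanθ + (7.488) = 0.
tanθ = [23.1 ± √(23.1² − 4 × 4.858 × (7.488))] / (2 × 4.858) = (23.1 ± 19.70) / 9.716, giving tanθ = 0.3499 or 4.405.
θ = 19.28° or 77.21°; the smaller is 19.28°.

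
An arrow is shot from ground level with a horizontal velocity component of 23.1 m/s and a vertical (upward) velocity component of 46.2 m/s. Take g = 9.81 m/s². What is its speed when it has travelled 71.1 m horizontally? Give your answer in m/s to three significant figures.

At x = 71.1 m, t = x/vₓ = 71.1/23.10 = 3.078 s.
Vertical velocity there: v_y = v_y0 − g t = 46.20 − 9.81 × 3.078 = 16.01 m/s.
Speed: √(vₓ² + v_y²) = √(23.10² + 16.01²) = 28.10 m/s.

28.1 m/s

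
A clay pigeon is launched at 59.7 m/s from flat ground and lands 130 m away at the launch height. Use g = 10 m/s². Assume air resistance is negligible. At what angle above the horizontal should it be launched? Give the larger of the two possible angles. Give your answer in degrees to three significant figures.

79.3°

From R = (v₀²/g) sin 2θ: sin 2θ = 10.0 × 130 / 3564.1 = 0.3647.
2θ = 21.39° or 180° − 21.39° = 158.6°, so θ = 10.70° or 79.30°.
The larger angle is 79.30°.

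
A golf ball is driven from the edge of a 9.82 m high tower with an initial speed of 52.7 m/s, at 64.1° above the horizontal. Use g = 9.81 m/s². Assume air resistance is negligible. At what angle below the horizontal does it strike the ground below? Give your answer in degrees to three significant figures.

65.0°

Horizontal component vₓ = 52.70 cos 64.1° = 23.02 m/s; vertical v_y0 = 52.70 sin 64.1° = 47.41 m/s.
The projectile lands when y = 9.82 + (47.41) t − ½·9.81·t² = 0. Positive root: t = (47.41 + √(47.41² + 2·9.81·9.82)) / 9.81 = (47.41 + 49.40) / 9.81 = 9.868 s.
At impact: v_y = v_y0 − g t = −49.40 m/s; vₓ = 23.02 m/s.
Angle below horizontal: arctan(|v_y|/vₓ) = arctan(49.40/23.02) = 65.01°.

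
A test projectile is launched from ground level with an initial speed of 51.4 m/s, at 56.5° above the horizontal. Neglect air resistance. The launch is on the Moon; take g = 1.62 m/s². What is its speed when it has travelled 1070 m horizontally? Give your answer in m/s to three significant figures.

33.7 m/s

Resolve: vₓ = 51.40 cos 56.5° = 28.37 m/s and v_y0 = 51.40 sin 56.5° = 42.86 m/s.
Time to reach x = 1070 m: t = x/vₓ = 1070/28.37 = 37.72 s.
Vertical velocity there: v_y = v_y0 − g t = 42.86 − 1.62 × 37.72 = −18.24 m/s.
Speed: √(vₓ² + v_y²) = √(28.37² + 18.24²) = 33.73 m/s.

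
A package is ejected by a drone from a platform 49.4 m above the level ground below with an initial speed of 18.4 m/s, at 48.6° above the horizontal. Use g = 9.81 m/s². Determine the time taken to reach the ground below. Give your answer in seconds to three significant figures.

4.88 s

Horizontal component vₓ = 18.40 cos 48.6° = 12.17 m/s; vertical v_y0 = 18.40 sin 48.6° = 13.80 m/s.
Vertical motion (up positive, ground at y = 0): 4.905 t² − (13.80) t − 49.4 = 0, so t = (13.80 + √(13.80² + 2·9.81·49.4)) / 9.81 = (13.80 + 34.05) / 9.81 = 4.878 s.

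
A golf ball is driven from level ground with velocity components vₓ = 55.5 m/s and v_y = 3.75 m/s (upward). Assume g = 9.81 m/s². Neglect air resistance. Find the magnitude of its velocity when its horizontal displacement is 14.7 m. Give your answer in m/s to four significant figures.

x = vₓ t ⇒ t = 14.7/55.50 = 0.2649 s.
Vertical velocity there: v_y = v_y0 − g t = 3.750 − 9.81 × 0.2649 = 1.152 m/s.
Speed: √(vₓ² + v_y²) = √(55.50² + 1.152²) = 55.51 m/s.

55.51 m/s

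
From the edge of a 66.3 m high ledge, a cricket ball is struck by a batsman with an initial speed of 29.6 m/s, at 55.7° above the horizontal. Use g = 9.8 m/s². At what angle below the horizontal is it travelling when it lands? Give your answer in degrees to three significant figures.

69.0°

Resolve: vₓ = 29.60 cos 55.7° = 16.68 m/s and v_y0 = 29.60 sin 55.7° = 24.45 m/s.
The projectile lands when y = 66.3 + (24.45) t − ½·9.80·t² = 0. Positive root: t = (24.45 + √(24.45² + 2·9.80·66.3)) / 9.80 = (24.45 + 43.56) / 9.80 = 6.940 s.
At impact: v_y = v_y0 − g t = −43.56 m/s; vₓ = 16.68 m/s.
Angle below horizontal: arctan(|v_y|/vₓ) = arctan(43.56/16.68) = 69.05°.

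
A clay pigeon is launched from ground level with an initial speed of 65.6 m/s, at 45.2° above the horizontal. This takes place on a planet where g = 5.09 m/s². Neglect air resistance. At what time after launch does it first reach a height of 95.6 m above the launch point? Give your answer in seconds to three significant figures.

2.36 s

vₓ = 65.60 cos 45.2° = 46.22 m/s; v_y0 = 65.60 sin 45.2° = 46.55 m/s.
Require v_y0 t − ½ g t² = 95.6, i.e. 2.545 t² − 46.55 t + 95.6 = 0.
t = [46.55 ± √(46.55² − 2·5.09·95.6)] / 5.09 = (46.55 ± 34.55) / 5.09, so t = 2.358 s or t = 15.93 s.
The first (ascending) time is 2.358 s.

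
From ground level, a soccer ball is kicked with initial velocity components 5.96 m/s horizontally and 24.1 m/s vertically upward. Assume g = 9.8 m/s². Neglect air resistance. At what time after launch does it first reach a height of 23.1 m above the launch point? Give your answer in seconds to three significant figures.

1.30 s

Height y(t) = 24.10 t − 4.900 t² = 23.1 gives 4.900 t² − 24.10 t + 23.1 = 0.
t = [24.10 ± √(24.10² − 2·9.80·23.1)] / 9.80 = (24.10 ± 11.32) / 9.80, so t = 1.304 s or t = 3.614 s.
The first (ascending) time is 1.304 s.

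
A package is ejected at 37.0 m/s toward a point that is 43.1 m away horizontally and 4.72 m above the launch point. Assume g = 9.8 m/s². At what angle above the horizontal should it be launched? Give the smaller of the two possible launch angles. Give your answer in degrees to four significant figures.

Trajectory: y = x tanθ − g x² (1 + tan²θ)/(2v₀²). With x = 43.1, y = 4.72, v₀ = 37.0, g = 9.80:
6.649 tan²θ − 43.1 tanθ + (11.37) = 0.
tanθ = [43.1 ± √(43.1² − 4 × 6.649 × (11.37))] / (2 × 6.649) = (43.1 ± 39.44) / 13.30, giving tanθ = 0.2755 or 6.207.
θ = 15.40° or 80.85°; the smaller is 15.40°.

15.40°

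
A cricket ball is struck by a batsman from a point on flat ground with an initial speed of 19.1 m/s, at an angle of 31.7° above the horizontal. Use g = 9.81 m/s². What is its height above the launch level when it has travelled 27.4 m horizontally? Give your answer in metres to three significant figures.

2.98 m

Horizontal component vₓ = 19.10 cos 31.7° = 16.25 m/s; vertical v_y0 = 19.10 sin 31.7° = 10.04 m/s.
Time to reach x = 27.4 m: t = x/vₓ = 27.4/16.25 = 1.686 s.
Height: y = v_y0 t − ½ g t² = 10.04 × 1.686 − 4.905 × 1.686² = 16.92 − 13.94 = 2.978 m.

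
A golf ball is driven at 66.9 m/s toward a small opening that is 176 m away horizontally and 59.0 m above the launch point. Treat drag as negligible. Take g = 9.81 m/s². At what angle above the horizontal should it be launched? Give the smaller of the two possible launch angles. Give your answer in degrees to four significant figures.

Trajectory: y = x tanθ − g x² (1 + tan²θ)/(2v₀²). With x = 176, y = 59.0, v₀ = 66.9, g = 9.81:
33.95 tan²θ − 176 tanθ + (92.95) = 0.
tanθ = [176 ± √(176² − 4 × 33.95 × (92.95))] / (2 × 33.95) = (176 ± 135.5) / 67.90, giving tanθ = 0.5968 or 4.588.
θ = 30.83° or 77.70°; the smaller is 30.83°.

30.83°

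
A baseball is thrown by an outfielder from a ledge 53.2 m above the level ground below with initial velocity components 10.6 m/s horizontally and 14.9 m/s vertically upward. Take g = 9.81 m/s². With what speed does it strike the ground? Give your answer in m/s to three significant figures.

37.1 m/s

The projectile lands when y = 53.2 + (14.90) t − ½·9.81·t² = 0. Positive root: t = (14.90 + √(14.90² + 2·9.81·53.2)) / 9.81 = (14.90 + 35.58) / 9.81 = 5.146 s.
Vertical velocity at impact: v_y = v_y0 − g t = 14.90 − 9.81 × 5.146 = −35.58 m/s.
Speed: |v| = √(vₓ² + v_y²) = √(10.60² + 35.58²) = 37.12 m/s.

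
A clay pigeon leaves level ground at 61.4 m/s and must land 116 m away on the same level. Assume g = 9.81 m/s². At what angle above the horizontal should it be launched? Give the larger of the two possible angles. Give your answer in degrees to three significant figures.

81.2°

Level-ground range R = v₀² sin(2θ)/g ⇒ sin(2θ) = gR/v₀² = 9.81 × 116 / 61.4² = 0.3018.
2θ = 17.57° or 180° − 17.57° = 162.4°, so θ = 8.784° or 81.22°.
The larger angle is 81.22°.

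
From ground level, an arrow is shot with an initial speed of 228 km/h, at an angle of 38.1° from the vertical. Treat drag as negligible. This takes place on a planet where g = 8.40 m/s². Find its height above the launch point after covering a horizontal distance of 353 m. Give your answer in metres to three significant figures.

107 m

Convert: 228 km/h = 228/3.6 = 63.33 m/s.
vₓ = 63.33 sin 38.1° = 39.08 m/s; v_y0 = 63.33 cos 38.1° = 49.84 m/s.
Time to reach x = 353 m: t = x/vₓ = 353/39.08 = 9.033 s.
Height: y = v_y0 t − ½ g t² = 49.84 × 9.033 − 4.200 × 9.033² = 450.2 − 342.7 = 107.5 m.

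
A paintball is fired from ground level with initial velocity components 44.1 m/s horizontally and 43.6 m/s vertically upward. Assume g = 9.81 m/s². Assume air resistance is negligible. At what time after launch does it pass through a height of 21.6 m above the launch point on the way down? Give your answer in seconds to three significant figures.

Set y = v_y0 t − ½ g t² = 21.6: 4.905 t² − 43.60 t + 21.6 = 0.
Quadratic formula: t = (43.60 ± √1477.2) / 9.81 = (43.60 ± 38.43) / 9.81 → t = 0.5266 s or 8.362 s.
The descending-branch root is 8.362 s.

8.36 s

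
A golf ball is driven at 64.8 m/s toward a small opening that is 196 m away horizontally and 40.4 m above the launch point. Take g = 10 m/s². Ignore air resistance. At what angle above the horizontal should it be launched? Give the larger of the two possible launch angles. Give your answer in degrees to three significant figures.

75.2°

Trajectory: y = x tanθ − g x² (1 + tan²θ)/(2v₀²). With x = 196, y = 40.4, v₀ = 64.8, g = 10.0:
45.74 tan²θ − 196 tanθ + (86.14) = 0.
tanθ = [196 ± √(196² − 4 × 45.74 × (86.14))] / (2 × 45.74) = (196 ± 150.5) / 91.49, giving tanθ = 0.4972 or 3.788.
θ = 26.44° or 75.21°; the larger is 75.21°.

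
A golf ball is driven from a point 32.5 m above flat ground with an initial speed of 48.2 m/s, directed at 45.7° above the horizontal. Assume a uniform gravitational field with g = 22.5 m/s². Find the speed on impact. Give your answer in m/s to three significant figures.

61.5 m/s

Resolve: vₓ = 48.20 cos 45.7° = 33.66 m/s and v_y0 = 48.20 sin 45.7° = 34.50 m/s.
Vertical motion (up positive, ground at y = 0): 11.25 t² − (34.50) t − 32.5 = 0, so t = (34.50 + √(34.50² + 2·22.5·32.5)) / 22.5 = (34.50 + 51.50) / 22.5 = 3.822 s.
Vertical velocity at impact: v_y = v_y0 − g t = 34.50 − 22.5 × 3.822 = −51.50 m/s.
Speed: |v| = √(vₓ² + v_y²) = √(33.66² + 51.50²) = 61.53 m/s.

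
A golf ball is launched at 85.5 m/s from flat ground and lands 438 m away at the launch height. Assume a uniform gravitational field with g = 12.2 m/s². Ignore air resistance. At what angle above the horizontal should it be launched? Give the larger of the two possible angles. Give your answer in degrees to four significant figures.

From R = (v₀²/g) sin 2θ: sin 2θ = 12.2 × 438 / 7310.2 = 0.7310.
2θ = 46.97° or 180° − 46.97° = 133.0°, so θ = 23.48° or 66.52°.
The larger angle is 66.52°.

66.52°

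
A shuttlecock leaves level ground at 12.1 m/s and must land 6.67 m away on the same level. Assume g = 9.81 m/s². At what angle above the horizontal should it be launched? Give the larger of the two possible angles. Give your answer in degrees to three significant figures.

76.7°

Level-ground range R = v₀² sin(2θ)/g ⇒ sin(2θ) = gR/v₀² = 9.81 × 6.67 / 12.1² = 0.4469.
2θ = 26.55° or 180° − 26.55° = 153.5°, so θ = 13.27° or 76.73°.
The larger angle is 76.73°.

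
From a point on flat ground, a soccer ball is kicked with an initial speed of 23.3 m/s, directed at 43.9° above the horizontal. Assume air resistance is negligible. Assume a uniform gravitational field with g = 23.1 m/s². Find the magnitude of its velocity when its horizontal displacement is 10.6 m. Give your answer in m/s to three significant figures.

16.9 m/s

Components: vₓ = 23.30 cos 43.9° = 16.79 m/s, v_y0 = 23.30 sin 43.9° = 16.16 m/s.
x = vₓ t ⇒ t = 10.6/16.79 = 0.6314 s.
Vertical velocity there: v_y = v_y0 − g t = 16.16 − 23.1 × 0.6314 = 1.572 m/s.
Speed: √(vₓ² + v_y²) = √(16.79² + 1.572²) = 16.86 m/s.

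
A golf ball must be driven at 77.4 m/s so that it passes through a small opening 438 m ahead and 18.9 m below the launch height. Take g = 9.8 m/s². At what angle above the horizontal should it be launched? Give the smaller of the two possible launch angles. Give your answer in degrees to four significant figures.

19.90°

Trajectory: y = x tanθ − g x² (1 + tan²θ)/(2v₀²). With x = 438, y = −18.9, v₀ = 77.4, g = 9.80:
156.9 tan²θ − 438 tanθ + (138.0) = 0.
tanθ = [438 ± √(438² − 4 × 156.9 × (138.0))] / (2 × 156.9) = (438 ± 324.4) / 313.8, giving tanθ = 0.3621 or 2.429.
θ = 19.90° or 67.63°; the smaller is 19.90°.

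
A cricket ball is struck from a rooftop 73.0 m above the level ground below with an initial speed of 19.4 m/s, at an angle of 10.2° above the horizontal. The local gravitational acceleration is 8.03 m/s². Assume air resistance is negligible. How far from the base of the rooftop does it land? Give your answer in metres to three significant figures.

vₓ = 19.40 cos 10.2° = 19.09 m/s; v_y0 = 19.40 sin 10.2° = 3.435 m/s.
The projectile lands when y = 73.0 + (3.435) t − ½·8.03·t² = 0. Positive root: t = (3.435 + √(3.435² + 2·8.03·73.0)) / 8.03 = (3.435 + 34.41) / 8.03 = 4.713 s.
Horizontal distance: R = vₓ t = 19.09 × 4.713 = 89.99 m.

90.0 m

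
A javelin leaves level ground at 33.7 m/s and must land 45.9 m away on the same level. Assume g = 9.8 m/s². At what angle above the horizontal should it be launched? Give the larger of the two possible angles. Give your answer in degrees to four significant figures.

78.33°

Level-ground range R = v₀² sin(2θ)/g ⇒ sin(2θ) = gR/v₀² = 9.80 × 45.9 / 33.7² = 0.3961.
2θ = 23.33° or 180° − 23.33° = 156.7°, so θ = 11.67° or 78.33°.
The larger angle is 78.33°.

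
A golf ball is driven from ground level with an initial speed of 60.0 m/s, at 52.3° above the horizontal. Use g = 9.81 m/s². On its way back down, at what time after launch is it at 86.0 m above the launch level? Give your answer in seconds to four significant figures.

Horizontal component vₓ = 60.00 cos 52.3° = 36.69 m/s; vertical v_y0 = 60.00 sin 52.3° = 47.47 m/s.
Set y = v_y0 t − ½ g t² = 86.0: 4.905 t² − 47.47 t + 86.0 = 0.
t = [47.47 ± √(47.47² − 2·9.81·86.0)] / 9.81 = (47.47 ± 23.80) / 9.81, so t = 2.413 s or t = 7.265 s.
The descending-branch root is 7.265 s.

7.265 s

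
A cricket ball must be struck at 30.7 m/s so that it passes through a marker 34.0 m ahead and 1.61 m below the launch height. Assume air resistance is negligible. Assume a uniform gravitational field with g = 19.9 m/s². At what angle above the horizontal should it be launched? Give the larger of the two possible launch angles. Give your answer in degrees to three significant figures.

67.6°

Trajectory: y = x tanθ − g x² (1 + tan²θ)/(2v₀²). With x = 34.0, y = −1.61, v₀ = 30.7, g = 19.9:
12.20 tan²θ − 34.0 tanθ + (10.59) = 0.
tanθ = [34.0 ± √(34.0² − 4 × 12.20 × (10.59))] / (2 × 12.20) = (34.0 ± 25.28) / 24.41, giving tanθ = 0.3575 or 2.429.
θ = 19.67° or 67.62°; the larger is 67.62°.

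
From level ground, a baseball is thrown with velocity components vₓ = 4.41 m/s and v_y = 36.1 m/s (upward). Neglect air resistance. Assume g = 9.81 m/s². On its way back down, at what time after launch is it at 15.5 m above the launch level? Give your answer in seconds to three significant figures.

6.90 s

Set y = v_y0 t − ½ g t² = 15.5: 4.905 t² − 36.10 t + 15.5 = 0.
t = [36.10 ± √(36.10² − 2·9.81·15.5)] / 9.81 = (36.10 ± 31.61) / 9.81, so t = 0.4578 s or t = 6.902 s.
The descending-branch root is 6.902 s.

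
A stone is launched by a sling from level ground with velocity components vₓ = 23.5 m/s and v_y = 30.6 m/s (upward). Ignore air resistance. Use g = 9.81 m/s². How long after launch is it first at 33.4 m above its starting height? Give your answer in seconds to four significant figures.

Set y = v_y0 t − ½ g t² = 33.4: 4.905 t² − 30.60 t + 33.4 = 0.
Quadratic formula: t = (30.60 ± √281.05) / 9.81 = (30.60 ± 16.76) / 9.81 → t = 1.410 s or 4.828 s.
The first (ascending) time is 1.410 s.

1.410 s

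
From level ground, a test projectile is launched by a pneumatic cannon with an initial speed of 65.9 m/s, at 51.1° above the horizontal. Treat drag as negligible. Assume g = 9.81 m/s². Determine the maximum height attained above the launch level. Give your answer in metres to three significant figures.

134 m

Horizontal component vₓ = 65.90 cos 51.1° = 41.38 m/s; vertical v_y0 = 65.90 sin 51.1° = 51.29 m/s.
Peak height H = v_y0² / (2g) = 2630.3 / 19.62 = 134.1 m.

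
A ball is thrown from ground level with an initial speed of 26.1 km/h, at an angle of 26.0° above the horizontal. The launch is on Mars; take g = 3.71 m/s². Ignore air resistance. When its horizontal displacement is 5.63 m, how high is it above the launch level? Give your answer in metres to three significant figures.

1.36 m

Convert: 26.1 km/h = 26.1/3.6 = 7.250 m/s.
vₓ = 7.250 cos 26.0° = 6.516 m/s; v_y0 = 7.250 sin 26.0° = 3.178 m/s.
x = vₓ t ⇒ t = 5.63/6.516 = 0.8640 s.
Height: y = v_y0 t − ½ g t² = 3.178 × 0.8640 − 1.855 × 0.8640² = 2.746 − 1.385 = 1.361 m.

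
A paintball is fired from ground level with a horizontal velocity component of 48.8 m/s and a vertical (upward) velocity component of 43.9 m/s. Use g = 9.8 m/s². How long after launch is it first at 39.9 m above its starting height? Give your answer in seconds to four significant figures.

Set y = v_y0 t − ½ g t² = 39.9: 4.900 t² − 43.90 t + 39.9 = 0.
Quadratic formula: t = (43.90 ± √1145.2) / 9.80 = (43.90 ± 33.84) / 9.80 → t = 1.026 s or 7.933 s.
The first (ascending) time is 1.026 s.

1.026 s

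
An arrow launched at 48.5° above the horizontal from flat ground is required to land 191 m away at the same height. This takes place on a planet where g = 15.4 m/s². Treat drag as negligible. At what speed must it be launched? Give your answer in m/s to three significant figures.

On level ground R = v₀² sin 2θ / g ⇒ v₀ = √(gR / sin 2θ).
v₀ = √(15.4 × 191 / sin 97.00°) = √(2941 / 0.9925) = √2963.5 = 54.44 m/s.

54.4 m/s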